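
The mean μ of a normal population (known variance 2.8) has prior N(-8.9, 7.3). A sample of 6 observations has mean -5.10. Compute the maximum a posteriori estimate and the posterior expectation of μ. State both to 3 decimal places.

Posterior for μ is Normal. Precision-weighted mean: (1/7.3·-8.9 + 6/2.8·-5.10) / (1/7.3 + 6/2.8) = -5.328.
A Normal posterior is symmetric, so mode = mean.

MAP: -5.328. Posterior mean: -5.328.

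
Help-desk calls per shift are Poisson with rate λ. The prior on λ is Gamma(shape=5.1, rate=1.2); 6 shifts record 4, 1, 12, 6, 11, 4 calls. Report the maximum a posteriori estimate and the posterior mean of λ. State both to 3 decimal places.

Σ counts = 38. Posterior: Gamma(shape = 5.1+38 = 43.1, rate = 1.2+6 = 7.2).
Mode = (α−1)/β = 42.1/7.2 = 5.847.
Mean = α/β = 43.1/7.2 = 5.986.

MAP = 5.847, posterior mean = 5.986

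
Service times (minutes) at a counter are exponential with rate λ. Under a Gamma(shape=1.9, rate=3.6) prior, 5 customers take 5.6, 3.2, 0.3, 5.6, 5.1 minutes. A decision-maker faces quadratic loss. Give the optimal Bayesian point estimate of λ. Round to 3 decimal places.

Σ times = 19.8. Posterior: Gamma(shape = 1.9+5 = 6.9, rate = 3.6+19.8 = 23.4).
Mode = (α−1)/β = 5.9/23.4 = 0.252.
Mean = α/β = 6.9/23.4 = 0.295.
Quadratic loss ⇒ the optimal estimator is the posterior mean.

0.295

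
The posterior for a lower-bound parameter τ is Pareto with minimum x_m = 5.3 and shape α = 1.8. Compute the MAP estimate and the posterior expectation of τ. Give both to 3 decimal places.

MAP: 5.300. Posterior mean: 11.925.

The Pareto density is strictly decreasing on [x_m, ∞), so the mode is x_m = 5.300.
Mean = α·x_m/(α−1) = 1.8·5.3/0.8 = 11.925.
The mean is pulled above the mode by the posterior's right skew.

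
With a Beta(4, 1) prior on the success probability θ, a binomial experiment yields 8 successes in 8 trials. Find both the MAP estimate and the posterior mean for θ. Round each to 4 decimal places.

Posterior: Beta(4+8, 1+0) = Beta(12, 1).
Since β = 1 ≤ 1 and α > 1, the Beta density is monotone increasing on [0,1]; the mode is at 1.
Mean = 12/(12+1) = 0.9231.

MAP estimate = 1.0000, posterior mean = 0.9231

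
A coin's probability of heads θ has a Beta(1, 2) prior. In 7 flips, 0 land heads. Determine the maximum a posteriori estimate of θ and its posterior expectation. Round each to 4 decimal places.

MAP = 0.0000, posterior mean = 0.1000

Posterior: Beta(1+0, 2+7) = Beta(1, 9).
Since α = 1 ≤ 1 and β > 1, the Beta density is monotone decreasing on [0,1]; the mode is at 0.
Mean = 1/(1+9) = 0.1000.
Right-skewed posterior ⇒ mode < mean.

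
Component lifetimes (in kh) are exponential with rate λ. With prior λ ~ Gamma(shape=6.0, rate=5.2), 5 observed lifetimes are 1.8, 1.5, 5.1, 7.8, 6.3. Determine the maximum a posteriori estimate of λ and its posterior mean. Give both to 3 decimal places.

Σ times = 22.5. Posterior: Gamma(shape = 6.0+5 = 11.0, rate = 5.2+22.5 = 27.7).
Mode = (α−1)/β = 10.0/27.7 = 0.361.
Mean = α/β = 11.0/27.7 = 0.397.

MAP = 0.361, posterior mean = 0.397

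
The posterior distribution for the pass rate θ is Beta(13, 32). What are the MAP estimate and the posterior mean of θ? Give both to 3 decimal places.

MAP = 0.279, posterior mean = 0.289

Mode = (13−1)/(13+32−2) = 12/43 = 0.279.
Mean = 13/(13+32) = 13/45 = 0.289.
The posterior is right-skewed, so the mean exceeds the mode.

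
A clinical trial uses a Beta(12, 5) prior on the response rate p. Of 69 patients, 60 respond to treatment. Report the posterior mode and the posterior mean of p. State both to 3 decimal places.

Posterior: Beta(12+60, 5+9) = Beta(72, 14).
Mode = (72−1)/(72+14−2) = 71/84 = 0.845.
Mean = 72/(72+14) = 72/86 = 0.837.

MAP: 0.845. Posterior mean: 0.837.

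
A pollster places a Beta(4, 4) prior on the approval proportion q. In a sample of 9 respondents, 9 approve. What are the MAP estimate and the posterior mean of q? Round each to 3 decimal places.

MAP: 0.800. Posterior mean: 0.765.

Posterior: Beta(4+9, 4+0) = Beta(13, 4).
Mode = (13−1)/(13+4−2) = 12/15 = 0.800.
Mean = 13/(13+4) = 13/17 = 0.765.
Left-skewed posterior ⇒ mean < mode.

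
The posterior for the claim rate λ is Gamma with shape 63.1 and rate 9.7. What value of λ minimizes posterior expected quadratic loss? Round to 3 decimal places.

6.505

Mode = (α−1)/β = 62.1/9.7 = 6.402.
Mean = α/β = 63.1/9.7 = 6.505.
Quadratic loss ⇒ the optimal estimator is the posterior mean.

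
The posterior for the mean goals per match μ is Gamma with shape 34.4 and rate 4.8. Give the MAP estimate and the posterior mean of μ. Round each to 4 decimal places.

Mode = (α−1)/β = 33.4/4.8 = 6.9583.
Mean = α/β = 34.4/4.8 = 7.1667.

μ_MAP = 6.9583, E[μ|data] = 7.1667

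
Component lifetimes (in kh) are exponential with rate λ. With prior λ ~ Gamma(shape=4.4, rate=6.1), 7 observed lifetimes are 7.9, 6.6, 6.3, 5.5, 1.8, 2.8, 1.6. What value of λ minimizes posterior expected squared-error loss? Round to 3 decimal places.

0.295

Σ times = 32.5. Posterior: Gamma(shape = 4.4+7 = 11.4, rate = 6.1+32.5 = 38.6).
Mode = (α−1)/β = 10.4/38.6 = 0.269.
Mean = α/β = 11.4/38.6 = 0.295.
Squared-error loss ⇒ the optimal estimator is the posterior mean.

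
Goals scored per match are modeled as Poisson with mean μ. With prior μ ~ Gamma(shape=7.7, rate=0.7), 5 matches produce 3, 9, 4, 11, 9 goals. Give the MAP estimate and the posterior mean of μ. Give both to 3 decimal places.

μ_MAP = 7.491, E[μ|data] = 7.667

Σ counts = 36. Posterior: Gamma(shape = 7.7+36 = 43.7, rate = 0.7+5 = 5.7).
Mode = (α−1)/β = 42.7/5.7 = 7.491.
Mean = α/β = 43.7/5.7 = 7.667.
The mean is pulled above the mode by the posterior's right skew.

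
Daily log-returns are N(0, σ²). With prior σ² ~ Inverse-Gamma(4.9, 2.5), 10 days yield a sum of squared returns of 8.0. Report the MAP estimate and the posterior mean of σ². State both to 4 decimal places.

Posterior: Inverse-Gamma(shape = 4.9+10/2 = 9.9, scale = 2.5+8.0/2 = 6.5).
Mode = β/(α+1) = 6.5/10.9 = 0.5963.
Mean = β/(α−1) = 6.5/8.9 = 0.7303.

MAP estimate = 0.5963, posterior mean = 0.7303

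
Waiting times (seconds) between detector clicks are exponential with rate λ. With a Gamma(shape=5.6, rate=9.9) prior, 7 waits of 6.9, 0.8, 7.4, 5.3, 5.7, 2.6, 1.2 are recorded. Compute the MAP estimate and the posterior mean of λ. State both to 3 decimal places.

λ_MAP = 0.291, E[λ|data] = 0.317

Σ times = 29.9. Posterior: Gamma(shape = 5.6+7 = 12.6, rate = 9.9+29.9 = 39.8).
Mode = (α−1)/β = 11.6/39.8 = 0.291.
Mean = α/β = 12.6/39.8 = 0.317.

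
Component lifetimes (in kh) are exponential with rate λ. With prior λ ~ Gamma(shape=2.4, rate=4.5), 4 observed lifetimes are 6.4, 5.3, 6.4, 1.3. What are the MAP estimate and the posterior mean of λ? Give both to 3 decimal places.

λ_MAP = 0.226, E[λ|data] = 0.268

Σ times = 19.4. Posterior: Gamma(shape = 2.4+4 = 6.4, rate = 4.5+19.4 = 23.9).
Mode = (α−1)/β = 5.4/23.9 = 0.226.
Mean = α/β = 6.4/23.9 = 0.268.
Mean > mode: the posterior has a right tail.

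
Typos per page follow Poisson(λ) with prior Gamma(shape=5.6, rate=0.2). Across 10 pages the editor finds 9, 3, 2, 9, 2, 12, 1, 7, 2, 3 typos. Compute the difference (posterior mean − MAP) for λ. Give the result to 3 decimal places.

Σ counts = 50. Posterior: Gamma(shape = 5.6+50 = 55.6, rate = 0.2+10 = 10.2).
Mode = (α−1)/β = 54.6/10.2 = 5.353.
Mean = α/β = 55.6/10.2 = 5.451.
Difference = 5.451 − 5.353 = 0.098.

0.098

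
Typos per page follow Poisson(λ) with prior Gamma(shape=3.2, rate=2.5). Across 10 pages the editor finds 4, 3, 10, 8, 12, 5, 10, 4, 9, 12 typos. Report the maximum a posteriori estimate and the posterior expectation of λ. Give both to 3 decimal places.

Σ counts = 77. Posterior: Gamma(shape = 3.2+77 = 80.2, rate = 2.5+10 = 12.5).
Mode = (α−1)/β = 79.2/12.5 = 6.336.
Mean = α/β = 80.2/12.5 = 6.416.
The mean is pulled above the mode by the posterior's right skew.

MAP = 6.336; posterior mean = 6.416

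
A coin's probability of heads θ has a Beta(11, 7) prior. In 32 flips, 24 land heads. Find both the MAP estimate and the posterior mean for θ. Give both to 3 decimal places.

MAP = 0.708, posterior mean = 0.700

Posterior: Beta(11+24, 7+8) = Beta(35, 15).
Mode = (35−1)/(35+15−2) = 34/48 = 0.708.
Mean = 35/(35+15) = 35/50 = 0.700.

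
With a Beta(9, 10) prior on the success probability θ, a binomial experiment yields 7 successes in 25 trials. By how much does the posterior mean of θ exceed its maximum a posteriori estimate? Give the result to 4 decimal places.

Posterior: Beta(9+7, 10+18) = Beta(16, 28).
Mode = (16−1)/(16+28−2) = 15/42 = 0.3571.
Mean = 16/(16+28) = 16/44 = 0.3636.
Difference = 0.3636 − 0.3571 = 0.0065.
Mean > mode: the posterior has a right tail.

0.0065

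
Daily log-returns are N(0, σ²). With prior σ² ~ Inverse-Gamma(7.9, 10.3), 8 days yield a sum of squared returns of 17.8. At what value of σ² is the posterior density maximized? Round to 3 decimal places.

Posterior: Inverse-Gamma(shape = 7.9+8/2 = 11.9, scale = 10.3+17.8/2 = 19.2).
Mode = β/(α+1) = 19.2/12.9 = 1.488.
Mean = β/(α−1) = 19.2/10.9 = 1.761.
This is the posterior mode — the MAP estimate.

1.488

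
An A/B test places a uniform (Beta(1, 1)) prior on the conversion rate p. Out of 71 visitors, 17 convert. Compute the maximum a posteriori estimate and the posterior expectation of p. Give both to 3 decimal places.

Posterior: Beta(1+17, 1+54) = Beta(18, 55).
Mode = (18−1)/(18+55−2) = 17/71 = 0.239.
With a flat prior the MAP equals the MLE, 17/71.
Mean = 18/(18+55) = 18/73 = 0.247.
The posterior is right-skewed, so the mean exceeds the mode.

MAP: 0.239. Posterior mean: 0.247.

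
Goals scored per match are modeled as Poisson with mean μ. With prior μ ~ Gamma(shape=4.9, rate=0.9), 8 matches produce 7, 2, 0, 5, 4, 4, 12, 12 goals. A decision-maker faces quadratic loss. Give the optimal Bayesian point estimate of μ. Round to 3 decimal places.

Σ counts = 46. Posterior: Gamma(shape = 4.9+46 = 50.9, rate = 0.9+8 = 8.9).
Mode = (α−1)/β = 49.9/8.9 = 5.607.
Mean = α/β = 50.9/8.9 = 5.719.
Quadratic loss ⇒ the optimal estimator is the posterior mean.

5.719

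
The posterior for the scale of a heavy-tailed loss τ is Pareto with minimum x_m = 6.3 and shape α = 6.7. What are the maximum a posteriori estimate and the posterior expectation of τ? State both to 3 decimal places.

MAP: 6.300. Posterior mean: 7.405.

The Pareto density is strictly decreasing on [x_m, ∞), so the mode is x_m = 6.300.
Mean = α·x_m/(α−1) = 6.7·6.3/5.7 = 7.405.
The posterior is right-skewed, so the mean exceeds the mode.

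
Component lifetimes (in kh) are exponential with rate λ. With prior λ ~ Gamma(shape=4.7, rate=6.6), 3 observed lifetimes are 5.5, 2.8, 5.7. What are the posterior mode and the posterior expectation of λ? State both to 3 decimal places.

λ_MAP = 0.325, E[λ|data] = 0.374

Σ times = 14.0. Posterior: Gamma(shape = 4.7+3 = 7.7, rate = 6.6+14.0 = 20.6).
Mode = (α−1)/β = 6.7/20.6 = 0.325.
Mean = α/β = 7.7/20.6 = 0.374.
Mean > mode: the posterior has a right tail.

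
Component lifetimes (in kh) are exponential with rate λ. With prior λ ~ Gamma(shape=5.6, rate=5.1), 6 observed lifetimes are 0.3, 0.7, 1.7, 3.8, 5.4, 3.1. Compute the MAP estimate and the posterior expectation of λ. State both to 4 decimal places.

λ_MAP = 0.5274, E[λ|data] = 0.5771

Σ times = 15.0. Posterior: Gamma(shape = 5.6+6 = 11.6, rate = 5.1+15.0 = 20.1).
Mode = (α−1)/β = 10.6/20.1 = 0.5274.
Mean = α/β = 11.6/20.1 = 0.5771.
Mean > mode: the posterior has a right tail.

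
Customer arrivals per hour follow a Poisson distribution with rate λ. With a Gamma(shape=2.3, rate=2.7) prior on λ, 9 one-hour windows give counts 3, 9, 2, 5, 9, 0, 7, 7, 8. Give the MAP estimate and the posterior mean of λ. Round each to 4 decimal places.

λ_MAP = 4.3846, E[λ|data] = 4.4701

Σ counts = 50. Posterior: Gamma(shape = 2.3+50 = 52.3, rate = 2.7+9 = 11.7).
Mode = (α−1)/β = 51.3/11.7 = 4.3846.
Mean = α/β = 52.3/11.7 = 4.4701.
The mean is pulled above the mode by the posterior's right skew.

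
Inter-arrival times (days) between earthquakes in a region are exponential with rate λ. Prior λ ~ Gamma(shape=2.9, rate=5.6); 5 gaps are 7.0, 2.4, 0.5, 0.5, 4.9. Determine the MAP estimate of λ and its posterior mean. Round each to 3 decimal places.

Σ times = 15.3. Posterior: Gamma(shape = 2.9+5 = 7.9, rate = 5.6+15.3 = 20.9).
Mode = (α−1)/β = 6.9/20.9 = 0.330.
Mean = α/β = 7.9/20.9 = 0.378.

λ_MAP = 0.330, E[λ|data] = 0.378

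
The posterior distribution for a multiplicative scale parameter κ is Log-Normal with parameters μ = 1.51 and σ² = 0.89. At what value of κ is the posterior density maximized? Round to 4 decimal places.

1.8589

Mode = exp(μ − σ²) = exp(0.62) = 1.8589.
Mean = exp(μ + σ²/2) = exp(1.955) = 7.0639.
This is the posterior mode — the MAP estimate.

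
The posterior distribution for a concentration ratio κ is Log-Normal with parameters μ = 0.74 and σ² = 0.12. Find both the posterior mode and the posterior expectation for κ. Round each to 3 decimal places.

MAP = 1.859; posterior mean = 2.226

Mode = exp(μ − σ²) = exp(0.62) = 1.859.
Mean = exp(μ + σ²/2) = exp(0.800) = 2.226.
The mean is pulled above the mode by the posterior's right skew.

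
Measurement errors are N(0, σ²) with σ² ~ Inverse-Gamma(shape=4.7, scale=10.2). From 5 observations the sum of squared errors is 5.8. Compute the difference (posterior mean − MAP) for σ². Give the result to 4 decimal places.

Posterior: Inverse-Gamma(shape = 4.7+5/2 = 7.2, scale = 10.2+5.8/2 = 13.1).
Mode = β/(α+1) = 13.1/8.2 = 1.5976.
Mean = β/(α−1) = 13.1/6.2 = 2.1129.
Difference = 2.1129 − 1.5976 = 0.5153.
Right-skewed posterior ⇒ mode < mean.

0.5153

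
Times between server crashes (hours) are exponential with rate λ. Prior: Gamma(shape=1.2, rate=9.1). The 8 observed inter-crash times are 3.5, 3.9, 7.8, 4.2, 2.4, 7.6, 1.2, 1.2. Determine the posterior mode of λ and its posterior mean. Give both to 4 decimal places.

λ_MAP = 0.2005, E[λ|data] = 0.2249

Σ times = 31.8. Posterior: Gamma(shape = 1.2+8 = 9.2, rate = 9.1+31.8 = 40.9).
Mode = (α−1)/β = 8.2/40.9 = 0.2005.
Mean = α/β = 9.2/40.9 = 0.2249.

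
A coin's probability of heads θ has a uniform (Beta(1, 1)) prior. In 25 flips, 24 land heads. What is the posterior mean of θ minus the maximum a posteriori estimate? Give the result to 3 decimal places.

-0.034

Posterior: Beta(1+24, 1+1) = Beta(25, 2).
Mode = (25−1)/(25+2−2) = 24/25 = 0.960.
With a flat prior the MAP equals the MLE, 24/25.
Mean = 25/(25+2) = 25/27 = 0.926.
Difference = 0.926 − 0.960 = -0.034.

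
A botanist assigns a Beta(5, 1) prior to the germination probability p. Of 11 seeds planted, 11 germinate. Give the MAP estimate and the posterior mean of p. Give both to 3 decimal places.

Posterior: Beta(5+11, 1+0) = Beta(16, 1).
Since β = 1 ≤ 1 and α > 1, the Beta density is monotone increasing on [0,1]; the mode is at 1.
Mean = 16/(16+1) = 0.941.

MAP: 1.000. Posterior mean: 0.941.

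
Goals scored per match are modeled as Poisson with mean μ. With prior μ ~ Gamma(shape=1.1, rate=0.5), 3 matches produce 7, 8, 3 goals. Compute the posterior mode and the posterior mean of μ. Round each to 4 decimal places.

MAP = 5.1714; posterior mean = 5.4571

Σ counts = 18. Posterior: Gamma(shape = 1.1+18 = 19.1, rate = 0.5+3 = 3.5).
Mode = (α−1)/β = 18.1/3.5 = 5.1714.
Mean = α/β = 19.1/3.5 = 5.4571.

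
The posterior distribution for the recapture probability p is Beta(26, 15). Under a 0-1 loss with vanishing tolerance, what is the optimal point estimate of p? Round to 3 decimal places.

Mode = (26−1)/(26+15−2) = 25/39 = 0.641.
Mean = 26/(26+15) = 26/41 = 0.634.
This is the posterior mode — the MAP estimate.

0.641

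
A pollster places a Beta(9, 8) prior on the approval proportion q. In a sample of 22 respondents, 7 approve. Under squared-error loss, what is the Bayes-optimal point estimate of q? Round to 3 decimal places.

Posterior: Beta(9+7, 8+15) = Beta(16, 23).
Mode = (16−1)/(16+23−2) = 15/37 = 0.405.
Mean = 16/(16+23) = 16/39 = 0.410.
Squared-error loss ⇒ the optimal estimator is the posterior mean.

0.410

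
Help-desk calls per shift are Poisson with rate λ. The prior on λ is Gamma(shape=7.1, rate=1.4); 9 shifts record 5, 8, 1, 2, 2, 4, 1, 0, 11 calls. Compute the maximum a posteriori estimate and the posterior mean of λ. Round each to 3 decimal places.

λ_MAP = 3.856, E[λ|data] = 3.952

Σ counts = 34. Posterior: Gamma(shape = 7.1+34 = 41.1, rate = 1.4+9 = 10.4).
Mode = (α−1)/β = 40.1/10.4 = 3.856.
Mean = α/β = 41.1/10.4 = 3.952.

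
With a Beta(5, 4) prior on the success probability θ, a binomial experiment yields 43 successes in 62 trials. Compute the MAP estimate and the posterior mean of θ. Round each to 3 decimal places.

Posterior: Beta(5+43, 4+19) = Beta(48, 23).
Mode = (48−1)/(48+23−2) = 47/69 = 0.681.
Mean = 48/(48+23) = 48/71 = 0.676.

MAP: 0.681. Posterior mean: 0.676.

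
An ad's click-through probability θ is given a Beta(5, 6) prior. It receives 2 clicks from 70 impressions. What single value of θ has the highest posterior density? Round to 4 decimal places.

0.0759

Posterior: Beta(5+2, 6+68) = Beta(7, 74).
Mode = (7−1)/(7+74−2) = 6/79 = 0.0759.
Mean = 7/(7+74) = 7/81 = 0.0864.
This is the posterior mode — the MAP estimate.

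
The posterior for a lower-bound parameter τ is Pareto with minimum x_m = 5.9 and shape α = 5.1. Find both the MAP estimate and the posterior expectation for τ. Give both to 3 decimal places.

The Pareto density is strictly decreasing on [x_m, ∞), so the mode is x_m = 5.900.
Mean = α·x_m/(α−1) = 5.1·5.9/4.1 = 7.339.

τ_MAP = 5.900, E[τ|data] = 7.339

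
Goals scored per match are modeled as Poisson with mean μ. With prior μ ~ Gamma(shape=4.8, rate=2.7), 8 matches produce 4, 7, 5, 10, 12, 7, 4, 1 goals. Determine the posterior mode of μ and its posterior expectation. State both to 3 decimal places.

Σ counts = 50. Posterior: Gamma(shape = 4.8+50 = 54.8, rate = 2.7+8 = 10.7).
Mode = (α−1)/β = 53.8/10.7 = 5.028.
Mean = α/β = 54.8/10.7 = 5.121.

posterior mode = 5.028, posterior expectation = 5.121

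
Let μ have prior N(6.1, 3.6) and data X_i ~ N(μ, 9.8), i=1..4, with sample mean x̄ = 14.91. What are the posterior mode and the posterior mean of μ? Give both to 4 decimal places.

MAP = 11.3423, posterior mean = 11.3423

Posterior for μ is Normal. Precision-weighted mean: (1/3.6·6.1 + 4/9.8·14.91) / (1/3.6 + 4/9.8) = 11.3423.
A Normal posterior is symmetric, so mode = mean.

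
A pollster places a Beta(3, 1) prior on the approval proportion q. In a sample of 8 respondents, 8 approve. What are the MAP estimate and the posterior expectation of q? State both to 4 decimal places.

MAP: 1.0000. Posterior mean: 0.9167.

Posterior: Beta(3+8, 1+0) = Beta(11, 1).
Since β = 1 ≤ 1 and α > 1, the Beta density is monotone increasing on [0,1]; the mode is at 1.
Mean = 11/(11+1) = 0.9167.
The mean is pulled below the mode by the posterior's left skew.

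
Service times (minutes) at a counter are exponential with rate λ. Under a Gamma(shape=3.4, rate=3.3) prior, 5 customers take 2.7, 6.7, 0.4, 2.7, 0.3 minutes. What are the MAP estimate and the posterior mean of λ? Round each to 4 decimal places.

MAP estimate = 0.4596, posterior mean = 0.5217

Σ times = 12.8. Posterior: Gamma(shape = 3.4+5 = 8.4, rate = 3.3+12.8 = 16.1).
Mode = (α−1)/β = 7.4/16.1 = 0.4596.
Mean = α/β = 8.4/16.1 = 0.5217.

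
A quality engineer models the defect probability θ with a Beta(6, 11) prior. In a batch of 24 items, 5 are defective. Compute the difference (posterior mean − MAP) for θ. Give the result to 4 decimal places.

Posterior: Beta(6+5, 11+19) = Beta(11, 30).
Mode = (11−1)/(11+30−2) = 10/39 = 0.2564.
Mean = 11/(11+30) = 11/41 = 0.2683.
Difference = 0.2683 − 0.2564 = 0.0119.
Right-skewed posterior ⇒ mode < mean.

0.0119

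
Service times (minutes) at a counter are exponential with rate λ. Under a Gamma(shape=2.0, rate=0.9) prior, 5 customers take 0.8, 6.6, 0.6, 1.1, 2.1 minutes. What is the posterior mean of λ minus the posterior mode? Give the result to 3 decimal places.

Σ times = 11.2. Posterior: Gamma(shape = 2.0+5 = 7.0, rate = 0.9+11.2 = 12.1).
Mode = (α−1)/β = 6.0/12.1 = 0.496.
Mean = α/β = 7.0/12.1 = 0.579.
Difference = 0.579 − 0.496 = 0.083.

0.083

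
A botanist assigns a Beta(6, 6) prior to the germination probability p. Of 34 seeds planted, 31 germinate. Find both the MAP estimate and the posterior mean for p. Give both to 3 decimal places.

p_MAP = 0.818, E[p|data] = 0.804

Posterior: Beta(6+31, 6+3) = Beta(37, 9).
Mode = (37−1)/(37+9−2) = 36/44 = 0.818.
Mean = 37/(37+9) = 37/46 = 0.804.
The posterior is left-skewed, so the mode exceeds the mean.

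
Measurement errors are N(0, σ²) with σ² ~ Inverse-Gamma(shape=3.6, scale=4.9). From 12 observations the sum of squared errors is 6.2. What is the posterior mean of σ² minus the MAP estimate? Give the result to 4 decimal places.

0.1755

Posterior: Inverse-Gamma(shape = 3.6+12/2 = 9.6, scale = 4.9+6.2/2 = 8.0).
Mode = β/(α+1) = 8.0/10.6 = 0.7547.
Mean = β/(α−1) = 8.0/8.6 = 0.9302.
Difference = 0.9302 − 0.7547 = 0.1755.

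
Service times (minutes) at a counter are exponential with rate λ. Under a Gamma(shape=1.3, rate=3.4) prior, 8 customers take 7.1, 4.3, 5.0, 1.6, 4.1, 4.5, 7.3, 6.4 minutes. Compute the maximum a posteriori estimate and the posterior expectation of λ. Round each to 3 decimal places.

λ_MAP = 0.190, E[λ|data] = 0.213

Σ times = 40.3. Posterior: Gamma(shape = 1.3+8 = 9.3, rate = 3.4+40.3 = 43.7).
Mode = (α−1)/β = 8.3/43.7 = 0.190.
Mean = α/β = 9.3/43.7 = 0.213.
Mean > mode: the posterior has a right tail.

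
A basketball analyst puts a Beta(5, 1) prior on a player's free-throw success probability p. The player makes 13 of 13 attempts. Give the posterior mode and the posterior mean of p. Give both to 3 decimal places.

posterior mode = 1.000, posterior mean = 0.947

Posterior: Beta(5+13, 1+0) = Beta(18, 1).
Since β = 1 ≤ 1 and α > 1, the Beta density is monotone increasing on [0,1]; the mode is at 1.
Mean = 18/(18+1) = 0.947.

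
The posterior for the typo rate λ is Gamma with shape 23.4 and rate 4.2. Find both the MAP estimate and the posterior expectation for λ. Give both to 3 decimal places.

λ_MAP = 5.333, E[λ|data] = 5.571

Mode = (α−1)/β = 22.4/4.2 = 5.333.
Mean = α/β = 23.4/4.2 = 5.571.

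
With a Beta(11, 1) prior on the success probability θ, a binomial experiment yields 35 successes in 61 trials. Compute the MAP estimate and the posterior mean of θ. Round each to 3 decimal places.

Posterior: Beta(11+35, 1+26) = Beta(46, 27).
Mode = (46−1)/(46+27−2) = 45/71 = 0.634.
Mean = 46/(46+27) = 46/73 = 0.630.

MAP: 0.634. Posterior mean: 0.630.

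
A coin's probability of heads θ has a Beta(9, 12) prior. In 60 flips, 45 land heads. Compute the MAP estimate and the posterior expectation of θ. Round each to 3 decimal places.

Posterior: Beta(9+45, 12+15) = Beta(54, 27).
Mode = (54−1)/(54+27−2) = 53/79 = 0.671.
Mean = 54/(54+27) = 54/81 = 0.667.
Left-skewed posterior ⇒ mean < mode.

MAP = 0.671; posterior mean = 0.667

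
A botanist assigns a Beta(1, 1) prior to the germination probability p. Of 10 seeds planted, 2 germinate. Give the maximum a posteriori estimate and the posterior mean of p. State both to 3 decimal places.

Posterior: Beta(1+2, 1+8) = Beta(3, 9).
Mode = (3−1)/(3+9−2) = 2/10 = 0.200.
With a flat prior the MAP equals the MLE, 2/10.
Mean = 3/(3+9) = 3/12 = 0.250.

MAP = 0.200, posterior mean = 0.250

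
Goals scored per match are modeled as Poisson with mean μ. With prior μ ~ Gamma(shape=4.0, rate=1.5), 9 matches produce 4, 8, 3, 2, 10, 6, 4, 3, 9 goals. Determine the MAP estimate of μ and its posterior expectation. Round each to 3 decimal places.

μ_MAP = 4.952, E[μ|data] = 5.048

Σ counts = 49. Posterior: Gamma(shape = 4.0+49 = 53.0, rate = 1.5+9 = 10.5).
Mode = (α−1)/β = 52.0/10.5 = 4.952.
Mean = α/β = 53.0/10.5 = 5.048.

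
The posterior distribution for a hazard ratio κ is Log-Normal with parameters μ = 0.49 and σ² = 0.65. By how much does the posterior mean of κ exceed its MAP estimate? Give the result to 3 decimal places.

1.407

Mode = exp(μ − σ²) = exp(-0.16) = 0.852.
Mean = exp(μ + σ²/2) = exp(0.815) = 2.259.
Difference = 2.259 − 0.852 = 1.407.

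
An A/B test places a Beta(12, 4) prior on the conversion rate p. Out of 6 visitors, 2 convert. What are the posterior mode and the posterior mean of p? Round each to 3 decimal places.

Posterior: Beta(12+2, 4+4) = Beta(14, 8).
Mode = (14−1)/(14+8−2) = 13/20 = 0.650.
Mean = 14/(14+8) = 14/22 = 0.636.

MAP = 0.650; posterior mean = 0.636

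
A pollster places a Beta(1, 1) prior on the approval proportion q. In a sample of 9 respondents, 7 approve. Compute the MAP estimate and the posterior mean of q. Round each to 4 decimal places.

Posterior: Beta(1+7, 1+2) = Beta(8, 3).
Mode = (8−1)/(8+3−2) = 7/9 = 0.7778.
With a flat prior the MAP equals the MLE, 7/9.
Mean = 8/(8+3) = 8/11 = 0.7273.
Mode > mean: the posterior has a left tail.

MAP = 0.7778; posterior mean = 0.7273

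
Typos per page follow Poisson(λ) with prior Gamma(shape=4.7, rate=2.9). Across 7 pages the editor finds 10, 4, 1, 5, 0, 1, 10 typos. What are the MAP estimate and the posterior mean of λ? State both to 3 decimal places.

Σ counts = 31. Posterior: Gamma(shape = 4.7+31 = 35.7, rate = 2.9+7 = 9.9).
Mode = (α−1)/β = 34.7/9.9 = 3.505.
Mean = α/β = 35.7/9.9 = 3.606.

MAP = 3.505, posterior mean = 3.606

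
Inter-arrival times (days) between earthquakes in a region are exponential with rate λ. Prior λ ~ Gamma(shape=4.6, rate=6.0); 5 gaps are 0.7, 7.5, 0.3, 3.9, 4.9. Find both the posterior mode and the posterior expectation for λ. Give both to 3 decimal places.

λ_MAP = 0.369, E[λ|data] = 0.412

Σ times = 17.3. Posterior: Gamma(shape = 4.6+5 = 9.6, rate = 6.0+17.3 = 23.3).
Mode = (α−1)/β = 8.6/23.3 = 0.369.
Mean = α/β = 9.6/23.3 = 0.412.
Mean > mode: the posterior has a right tail.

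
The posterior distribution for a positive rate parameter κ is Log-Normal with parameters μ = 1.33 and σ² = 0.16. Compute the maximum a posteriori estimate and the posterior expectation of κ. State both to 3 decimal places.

Mode = exp(μ − σ²) = exp(1.17) = 3.222.
Mean = exp(μ + σ²/2) = exp(1.410) = 4.096.

maximum a posteriori estimate = 3.222, posterior expectation = 4.096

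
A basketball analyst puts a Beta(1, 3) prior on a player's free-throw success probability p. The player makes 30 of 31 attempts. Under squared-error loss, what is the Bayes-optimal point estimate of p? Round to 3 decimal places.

Posterior: Beta(1+30, 3+1) = Beta(31, 4).
Mode = (31−1)/(31+4−2) = 30/33 = 0.909.
Mean = 31/(31+4) = 31/35 = 0.886.
Squared-error loss ⇒ the optimal estimator is the posterior mean.

0.886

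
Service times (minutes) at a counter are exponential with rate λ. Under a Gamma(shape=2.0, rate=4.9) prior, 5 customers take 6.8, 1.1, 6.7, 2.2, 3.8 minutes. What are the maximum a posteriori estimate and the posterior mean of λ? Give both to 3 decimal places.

Σ times = 20.6. Posterior: Gamma(shape = 2.0+5 = 7.0, rate = 4.9+20.6 = 25.5).
Mode = (α−1)/β = 6.0/25.5 = 0.235.
Mean = α/β = 7.0/25.5 = 0.275.
Mean > mode: the posterior has a right tail.

maximum a posteriori estimate = 0.235, posterior mean = 0.275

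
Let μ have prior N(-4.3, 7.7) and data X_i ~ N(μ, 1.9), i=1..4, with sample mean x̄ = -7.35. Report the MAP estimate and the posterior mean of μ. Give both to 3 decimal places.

MAP = -7.173, posterior mean = -7.173

Posterior for μ is Normal. Precision-weighted mean: (1/7.7·-4.3 + 4/1.9·-7.35) / (1/7.7 + 4/1.9) = -7.173.
A Normal posterior is symmetric, so mode = mean.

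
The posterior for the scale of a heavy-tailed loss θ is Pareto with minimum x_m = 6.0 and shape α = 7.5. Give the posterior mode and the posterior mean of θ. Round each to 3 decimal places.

The Pareto density is strictly decreasing on [x_m, ∞), so the mode is x_m = 6.000.
Mean = α·x_m/(α−1) = 7.5·6.0/6.5 = 6.923.
Right-skewed posterior ⇒ mode < mean.

θ_MAP = 6.000, E[θ|data] = 6.923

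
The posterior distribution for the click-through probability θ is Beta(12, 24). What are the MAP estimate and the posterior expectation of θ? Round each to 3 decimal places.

Mode = (12−1)/(12+24−2) = 11/34 = 0.324.
Mean = 12/(12+24) = 12/36 = 0.333.

MAP = 0.324; posterior mean = 0.333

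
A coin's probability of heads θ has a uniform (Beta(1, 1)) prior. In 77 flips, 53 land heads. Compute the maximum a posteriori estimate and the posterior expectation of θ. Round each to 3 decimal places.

MAP: 0.688. Posterior mean: 0.684.

Posterior: Beta(1+53, 1+24) = Beta(54, 25).
Mode = (54−1)/(54+25−2) = 53/77 = 0.688.
With a flat prior the MAP equals the MLE, 53/77.
Mean = 54/(54+25) = 54/79 = 0.684.
Left-skewed posterior ⇒ mean < mode.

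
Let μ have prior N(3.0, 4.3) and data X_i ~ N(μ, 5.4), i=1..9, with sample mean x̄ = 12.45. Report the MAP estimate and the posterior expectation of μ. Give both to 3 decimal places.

Posterior for μ is Normal. Precision-weighted mean: (1/4.3·3.0 + 9/5.4·12.45) / (1/4.3 + 9/5.4) = 11.293.
A Normal posterior is symmetric, so mode = mean.

MAP = 11.293; posterior mean = 11.293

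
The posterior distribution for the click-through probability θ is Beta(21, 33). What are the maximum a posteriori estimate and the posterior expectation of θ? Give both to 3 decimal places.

Mode = (21−1)/(21+33−2) = 20/52 = 0.385.
Mean = 21/(21+33) = 21/54 = 0.389.

MAP = 0.385, posterior mean = 0.389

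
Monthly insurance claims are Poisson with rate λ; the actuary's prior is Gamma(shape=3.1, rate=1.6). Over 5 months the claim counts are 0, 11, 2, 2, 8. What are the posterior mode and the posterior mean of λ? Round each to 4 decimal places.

posterior mode = 3.8030, posterior mean = 3.9545

Σ counts = 23. Posterior: Gamma(shape = 3.1+23 = 26.1, rate = 1.6+5 = 6.6).
Mode = (α−1)/β = 25.1/6.6 = 3.8030.
Mean = α/β = 26.1/6.6 = 3.9545.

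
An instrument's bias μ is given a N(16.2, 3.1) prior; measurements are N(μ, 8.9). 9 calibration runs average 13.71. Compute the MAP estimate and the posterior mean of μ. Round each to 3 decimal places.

MAP estimate = 14.312, posterior mean = 14.312

Posterior for μ is Normal. Precision-weighted mean: (1/3.1·16.2 + 9/8.9·13.71) / (1/3.1 + 9/8.9) = 14.312.
A Normal posterior is symmetric, so mode = mean.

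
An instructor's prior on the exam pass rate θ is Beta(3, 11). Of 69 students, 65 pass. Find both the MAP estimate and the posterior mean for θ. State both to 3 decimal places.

Posterior: Beta(3+65, 11+4) = Beta(68, 15).
Mode = (68−1)/(68+15−2) = 67/81 = 0.827.
Mean = 68/(68+15) = 68/83 = 0.819.

MAP = 0.827; posterior mean = 0.819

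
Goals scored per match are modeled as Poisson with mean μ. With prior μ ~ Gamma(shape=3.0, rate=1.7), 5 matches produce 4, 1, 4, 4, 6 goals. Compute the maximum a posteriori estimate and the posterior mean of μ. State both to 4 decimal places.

Σ counts = 19. Posterior: Gamma(shape = 3.0+19 = 22.0, rate = 1.7+5 = 6.7).
Mode = (α−1)/β = 21.0/6.7 = 3.1343.
Mean = α/β = 22.0/6.7 = 3.2836.

MAP = 3.1343, posterior mean = 3.2836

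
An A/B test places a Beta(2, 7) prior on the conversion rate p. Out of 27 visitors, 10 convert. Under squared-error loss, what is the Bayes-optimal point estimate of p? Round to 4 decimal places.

Posterior: Beta(2+10, 7+17) = Beta(12, 24).
Mode = (12−1)/(12+24−2) = 11/34 = 0.3235.
Mean = 12/(12+24) = 12/36 = 0.3333.
Squared-error loss ⇒ the optimal estimator is the posterior mean.

0.3333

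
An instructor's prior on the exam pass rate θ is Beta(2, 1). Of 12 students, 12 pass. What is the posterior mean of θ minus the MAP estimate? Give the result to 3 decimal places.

Posterior: Beta(2+12, 1+0) = Beta(14, 1).
Since β = 1 ≤ 1 and α > 1, the Beta density is monotone increasing on [0,1]; the mode is at 1.
Mean = 14/(14+1) = 0.933.
Difference = 0.933 − 1.000 = -0.067.
The posterior is left-skewed, so the mode exceeds the mean.

-0.067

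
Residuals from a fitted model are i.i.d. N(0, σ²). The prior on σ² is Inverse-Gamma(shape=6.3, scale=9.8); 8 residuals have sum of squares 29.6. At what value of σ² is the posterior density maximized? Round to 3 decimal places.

2.177

Posterior: Inverse-Gamma(shape = 6.3+8/2 = 10.3, scale = 9.8+29.6/2 = 24.6).
Mode = β/(α+1) = 24.6/11.3 = 2.177.
Mean = β/(α−1) = 24.6/9.3 = 2.645.
This is the posterior mode — the MAP estimate.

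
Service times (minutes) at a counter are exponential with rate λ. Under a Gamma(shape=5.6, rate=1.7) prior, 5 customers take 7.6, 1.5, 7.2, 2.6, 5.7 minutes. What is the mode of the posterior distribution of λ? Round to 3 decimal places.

0.365

Σ times = 24.6. Posterior: Gamma(shape = 5.6+5 = 10.6, rate = 1.7+24.6 = 26.3).
Mode = (α−1)/β = 9.6/26.3 = 0.365.
Mean = α/β = 10.6/26.3 = 0.403.
This is the posterior mode — the MAP estimate.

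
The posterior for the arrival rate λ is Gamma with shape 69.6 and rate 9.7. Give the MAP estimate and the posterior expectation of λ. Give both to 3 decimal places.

Mode = (α−1)/β = 68.6/9.7 = 7.072.
Mean = α/β = 69.6/9.7 = 7.175.

MAP: 7.072. Posterior mean: 7.175.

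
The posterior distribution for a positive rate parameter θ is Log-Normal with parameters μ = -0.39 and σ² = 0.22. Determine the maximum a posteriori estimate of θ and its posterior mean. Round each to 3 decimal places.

Mode = exp(μ − σ²) = exp(-0.61) = 0.543.
Mean = exp(μ + σ²/2) = exp(-0.280) = 0.756.

θ_MAP = 0.543, E[θ|data] = 0.756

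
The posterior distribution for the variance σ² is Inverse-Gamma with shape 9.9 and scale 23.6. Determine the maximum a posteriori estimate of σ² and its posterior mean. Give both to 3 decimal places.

σ²_MAP = 2.165, E[σ²|data] = 2.652

Mode = β/(α+1) = 23.6/10.9 = 2.165.
Mean = β/(α−1) = 23.6/8.9 = 2.652.
Mean > mode: the posterior has a right tail.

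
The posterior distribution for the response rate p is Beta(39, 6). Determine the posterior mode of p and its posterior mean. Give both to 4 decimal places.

MAP = 0.8837, posterior mean = 0.8667

Mode = (39−1)/(39+6−2) = 38/43 = 0.8837.
Mean = 39/(39+6) = 39/45 = 0.8667.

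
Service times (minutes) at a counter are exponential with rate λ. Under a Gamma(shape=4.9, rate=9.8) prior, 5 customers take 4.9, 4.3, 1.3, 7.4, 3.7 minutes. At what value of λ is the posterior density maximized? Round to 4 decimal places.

Σ times = 21.6. Posterior: Gamma(shape = 4.9+5 = 9.9, rate = 9.8+21.6 = 31.4).
Mode = (α−1)/β = 8.9/31.4 = 0.2834.
Mean = α/β = 9.9/31.4 = 0.3153.
This is the posterior mode — the MAP estimate.

0.2834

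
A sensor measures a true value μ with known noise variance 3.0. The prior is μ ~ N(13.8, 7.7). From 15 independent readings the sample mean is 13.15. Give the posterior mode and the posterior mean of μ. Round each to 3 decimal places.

MAP: 13.166. Posterior mean: 13.166.

Posterior for μ is Normal. Precision-weighted mean: (1/7.7·13.8 + 15/3.0·13.15) / (1/7.7 + 15/3.0) = 13.166.
A Normal posterior is symmetric, so mode = mean.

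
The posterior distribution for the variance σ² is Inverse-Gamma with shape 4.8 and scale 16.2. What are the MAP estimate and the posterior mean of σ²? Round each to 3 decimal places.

Mode = β/(α+1) = 16.2/5.8 = 2.793.
Mean = β/(α−1) = 16.2/3.8 = 4.263.

MAP estimate = 2.793, posterior mean = 4.263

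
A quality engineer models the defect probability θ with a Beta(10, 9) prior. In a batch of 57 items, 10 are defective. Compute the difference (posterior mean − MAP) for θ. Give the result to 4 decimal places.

0.0064

Posterior: Beta(10+10, 9+47) = Beta(20, 56).
Mode = (20−1)/(20+56−2) = 19/74 = 0.2568.
Mean = 20/(20+56) = 20/76 = 0.2632.
Difference = 0.2632 − 0.2568 = 0.0064.
Right-skewed posterior ⇒ mode < mean.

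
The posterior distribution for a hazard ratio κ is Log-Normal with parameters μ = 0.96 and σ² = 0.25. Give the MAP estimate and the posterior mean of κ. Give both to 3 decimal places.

Mode = exp(μ − σ²) = exp(0.71) = 2.034.
Mean = exp(μ + σ²/2) = exp(1.085) = 2.959.
The posterior is right-skewed, so the mean exceeds the mode.

MAP: 2.034. Posterior mean: 2.959.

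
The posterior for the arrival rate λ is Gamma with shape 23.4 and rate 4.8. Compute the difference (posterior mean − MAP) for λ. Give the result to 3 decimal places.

0.208

Mode = (α−1)/β = 22.4/4.8 = 4.667.
Mean = α/β = 23.4/4.8 = 4.875.
Difference = 4.875 − 4.667 = 0.208.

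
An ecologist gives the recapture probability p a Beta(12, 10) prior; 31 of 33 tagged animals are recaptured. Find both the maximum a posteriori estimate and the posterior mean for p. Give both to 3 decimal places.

Posterior: Beta(12+31, 10+2) = Beta(43, 12).
Mode = (43−1)/(43+12−2) = 42/53 = 0.792.
Mean = 43/(43+12) = 43/55 = 0.782.

maximum a posteriori estimate = 0.792, posterior mean = 0.782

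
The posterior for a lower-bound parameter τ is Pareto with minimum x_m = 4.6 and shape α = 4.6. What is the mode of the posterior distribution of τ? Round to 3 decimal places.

4.600

The Pareto density is strictly decreasing on [x_m, ∞), so the mode is x_m = 4.600.
Mean = α·x_m/(α−1) = 4.6·4.6/3.6 = 5.878.
This is the posterior mode — the MAP estimate.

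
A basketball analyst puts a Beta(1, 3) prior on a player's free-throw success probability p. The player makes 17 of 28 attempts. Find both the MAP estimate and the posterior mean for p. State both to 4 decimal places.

MAP = 0.5667; posterior mean = 0.5625

Posterior: Beta(1+17, 3+11) = Beta(18, 14).
Mode = (18−1)/(18+14−2) = 17/30 = 0.5667.
Mean = 18/(18+14) = 18/32 = 0.5625.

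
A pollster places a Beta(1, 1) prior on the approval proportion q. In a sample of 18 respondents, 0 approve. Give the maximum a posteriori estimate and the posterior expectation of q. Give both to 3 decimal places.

Posterior: Beta(1+0, 1+18) = Beta(1, 19).
Since α = 1 ≤ 1 and β > 1, the Beta density is monotone decreasing on [0,1]; the mode is at 0.
Mean = 1/(1+19) = 0.050.
Right-skewed posterior ⇒ mode < mean.

maximum a posteriori estimate = 0.000, posterior expectation = 0.050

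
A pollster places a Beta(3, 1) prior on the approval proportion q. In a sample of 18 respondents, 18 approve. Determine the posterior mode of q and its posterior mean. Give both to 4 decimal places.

MAP: 1.0000. Posterior mean: 0.9545.

Posterior: Beta(3+18, 1+0) = Beta(21, 1).
Since β = 1 ≤ 1 and α > 1, the Beta density is monotone increasing on [0,1]; the mode is at 1.
Mean = 21/(21+1) = 0.9545.
Mode > mean: the posterior has a left tail.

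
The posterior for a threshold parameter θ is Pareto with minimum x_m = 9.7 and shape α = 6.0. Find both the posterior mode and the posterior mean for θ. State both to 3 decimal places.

The Pareto density is strictly decreasing on [x_m, ∞), so the mode is x_m = 9.700.
Mean = α·x_m/(α−1) = 6.0·9.7/5.0 = 11.640.
The posterior is right-skewed, so the mean exceeds the mode.

MAP = 9.700, posterior mean = 11.640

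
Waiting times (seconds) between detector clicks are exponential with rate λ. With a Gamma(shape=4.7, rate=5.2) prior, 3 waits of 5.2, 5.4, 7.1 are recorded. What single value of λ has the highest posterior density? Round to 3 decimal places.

0.293

Σ times = 17.7. Posterior: Gamma(shape = 4.7+3 = 7.7, rate = 5.2+17.7 = 22.9).
Mode = (α−1)/β = 6.7/22.9 = 0.293.
Mean = α/β = 7.7/22.9 = 0.336.
This is the posterior mode — the MAP estimate.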